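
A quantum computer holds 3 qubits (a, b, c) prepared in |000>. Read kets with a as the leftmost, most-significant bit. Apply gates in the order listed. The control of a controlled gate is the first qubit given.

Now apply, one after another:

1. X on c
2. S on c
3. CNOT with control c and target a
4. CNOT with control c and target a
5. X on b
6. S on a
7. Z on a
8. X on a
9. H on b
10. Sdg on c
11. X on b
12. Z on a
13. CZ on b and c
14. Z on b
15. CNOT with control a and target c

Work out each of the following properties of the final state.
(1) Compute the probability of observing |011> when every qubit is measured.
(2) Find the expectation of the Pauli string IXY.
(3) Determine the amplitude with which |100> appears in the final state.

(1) Outcome |011> occurs with probability 0.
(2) In the final state, IXY has expectation 0.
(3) |100> carries amplitude sqrt(2)/2 in the final state.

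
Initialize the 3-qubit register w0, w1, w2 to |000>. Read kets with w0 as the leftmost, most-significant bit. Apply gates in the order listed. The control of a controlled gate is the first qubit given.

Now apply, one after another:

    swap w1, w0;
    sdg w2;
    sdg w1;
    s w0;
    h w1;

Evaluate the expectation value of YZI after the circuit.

The expectation value of YZI is 0.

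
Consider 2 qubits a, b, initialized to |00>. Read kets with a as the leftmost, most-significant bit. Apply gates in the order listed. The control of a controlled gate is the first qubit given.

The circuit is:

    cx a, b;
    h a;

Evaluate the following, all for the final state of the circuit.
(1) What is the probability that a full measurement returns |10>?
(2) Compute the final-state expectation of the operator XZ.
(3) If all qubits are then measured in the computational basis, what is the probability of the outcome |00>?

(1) The probability of measuring |10> is 1/2.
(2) In the final state, XZ has expectation 1.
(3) Outcome |00> occurs with probability 1/2.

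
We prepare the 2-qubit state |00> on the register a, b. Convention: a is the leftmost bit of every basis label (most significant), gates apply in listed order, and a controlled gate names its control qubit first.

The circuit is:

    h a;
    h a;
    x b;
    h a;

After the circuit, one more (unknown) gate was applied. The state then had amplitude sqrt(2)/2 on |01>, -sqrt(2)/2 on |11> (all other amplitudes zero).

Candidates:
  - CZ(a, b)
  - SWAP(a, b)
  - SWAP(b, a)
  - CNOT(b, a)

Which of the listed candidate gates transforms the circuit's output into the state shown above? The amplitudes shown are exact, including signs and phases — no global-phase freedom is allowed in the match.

It was CZ(a, b) that produced the state shown. Key observation: the block from step 1 through step 2 cancels to the identity and can be dropped.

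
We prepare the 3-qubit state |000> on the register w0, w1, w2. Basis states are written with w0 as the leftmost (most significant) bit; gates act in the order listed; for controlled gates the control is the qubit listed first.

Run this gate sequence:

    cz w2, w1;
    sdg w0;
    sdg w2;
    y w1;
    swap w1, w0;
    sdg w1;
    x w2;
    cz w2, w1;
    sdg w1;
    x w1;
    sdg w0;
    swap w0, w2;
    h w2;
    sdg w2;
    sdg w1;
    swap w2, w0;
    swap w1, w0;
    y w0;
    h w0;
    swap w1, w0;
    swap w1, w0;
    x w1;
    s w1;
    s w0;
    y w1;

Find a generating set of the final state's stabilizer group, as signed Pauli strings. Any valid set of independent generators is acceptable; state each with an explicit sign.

One valid set of independent stabilizer generators is +YII, -IXI, -IIZ (any independent generating set of the same group is equally correct). Key observation: the block from step 20 through step 21 cancels to the identity and can be dropped.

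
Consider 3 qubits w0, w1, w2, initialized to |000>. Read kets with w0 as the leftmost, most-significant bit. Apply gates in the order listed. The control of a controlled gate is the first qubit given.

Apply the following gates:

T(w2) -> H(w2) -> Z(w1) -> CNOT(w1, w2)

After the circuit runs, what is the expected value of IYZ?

In the final state, IYZ has expectation 0.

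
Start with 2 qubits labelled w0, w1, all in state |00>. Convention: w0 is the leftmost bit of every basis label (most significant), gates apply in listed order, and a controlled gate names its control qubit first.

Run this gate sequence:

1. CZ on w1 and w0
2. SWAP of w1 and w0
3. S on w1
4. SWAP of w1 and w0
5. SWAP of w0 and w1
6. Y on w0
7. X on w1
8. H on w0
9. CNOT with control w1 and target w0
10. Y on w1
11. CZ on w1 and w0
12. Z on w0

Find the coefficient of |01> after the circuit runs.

The final state's coefficient on |01> equals 0.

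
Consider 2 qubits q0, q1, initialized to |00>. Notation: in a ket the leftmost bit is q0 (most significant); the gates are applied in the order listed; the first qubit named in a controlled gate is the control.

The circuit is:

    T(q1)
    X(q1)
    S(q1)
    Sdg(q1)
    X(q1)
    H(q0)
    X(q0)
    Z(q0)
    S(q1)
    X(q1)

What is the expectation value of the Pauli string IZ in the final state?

The observable IZ averages to -1.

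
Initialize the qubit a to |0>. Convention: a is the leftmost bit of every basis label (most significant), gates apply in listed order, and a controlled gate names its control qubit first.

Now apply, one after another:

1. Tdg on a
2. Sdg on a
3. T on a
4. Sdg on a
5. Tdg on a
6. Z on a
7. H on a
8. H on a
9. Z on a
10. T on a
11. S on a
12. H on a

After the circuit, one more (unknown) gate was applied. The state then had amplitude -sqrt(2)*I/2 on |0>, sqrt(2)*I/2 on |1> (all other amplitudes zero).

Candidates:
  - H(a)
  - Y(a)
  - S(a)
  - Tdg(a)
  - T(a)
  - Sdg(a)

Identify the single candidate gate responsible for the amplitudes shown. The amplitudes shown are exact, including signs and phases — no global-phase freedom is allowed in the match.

The unique candidate consistent with the amplitudes is Y(a). Key observation: steps 4-11 multiply out to the identity, so the circuit reduces to the remaining gates.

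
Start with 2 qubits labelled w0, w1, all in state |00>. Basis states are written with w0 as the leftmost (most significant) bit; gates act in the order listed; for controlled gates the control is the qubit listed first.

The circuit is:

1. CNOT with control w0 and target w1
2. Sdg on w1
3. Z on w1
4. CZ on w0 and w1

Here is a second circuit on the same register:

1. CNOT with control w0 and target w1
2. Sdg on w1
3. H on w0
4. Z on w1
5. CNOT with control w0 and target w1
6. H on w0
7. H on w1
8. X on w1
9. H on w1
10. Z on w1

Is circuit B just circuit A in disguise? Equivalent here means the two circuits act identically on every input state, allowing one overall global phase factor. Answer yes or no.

No, they are not equivalent — no single phase factor reconciles the two unitaries.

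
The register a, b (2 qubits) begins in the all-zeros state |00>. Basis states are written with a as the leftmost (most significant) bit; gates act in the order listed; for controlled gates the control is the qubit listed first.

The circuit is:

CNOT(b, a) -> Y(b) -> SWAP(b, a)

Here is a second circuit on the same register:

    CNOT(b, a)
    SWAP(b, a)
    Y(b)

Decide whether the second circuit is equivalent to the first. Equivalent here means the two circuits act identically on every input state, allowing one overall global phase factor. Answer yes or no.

No, they are not equivalent — no single phase factor reconciles the two unitaries.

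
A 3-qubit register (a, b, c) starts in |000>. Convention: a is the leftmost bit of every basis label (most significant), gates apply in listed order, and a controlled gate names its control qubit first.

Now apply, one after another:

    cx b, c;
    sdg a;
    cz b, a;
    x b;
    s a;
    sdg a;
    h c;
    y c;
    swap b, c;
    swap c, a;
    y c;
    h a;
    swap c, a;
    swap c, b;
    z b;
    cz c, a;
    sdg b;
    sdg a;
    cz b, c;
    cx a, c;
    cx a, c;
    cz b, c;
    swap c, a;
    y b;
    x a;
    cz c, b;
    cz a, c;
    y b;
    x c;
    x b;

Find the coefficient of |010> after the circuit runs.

The amplitude on |010> is I/2. Key observation: the block from step 19 through step 22 cancels to the identity and can be dropped.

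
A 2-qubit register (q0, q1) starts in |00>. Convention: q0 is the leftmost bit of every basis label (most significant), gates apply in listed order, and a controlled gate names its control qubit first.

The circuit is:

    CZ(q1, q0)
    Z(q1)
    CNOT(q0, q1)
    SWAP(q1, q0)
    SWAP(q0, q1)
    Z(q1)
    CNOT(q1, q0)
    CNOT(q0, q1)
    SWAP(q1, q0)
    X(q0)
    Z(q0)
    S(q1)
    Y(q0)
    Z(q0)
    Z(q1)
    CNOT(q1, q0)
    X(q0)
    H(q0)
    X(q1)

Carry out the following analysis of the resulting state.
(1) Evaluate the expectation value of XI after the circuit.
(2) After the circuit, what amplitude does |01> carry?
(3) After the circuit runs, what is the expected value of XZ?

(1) The observable XI averages to -1.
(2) |01> carries amplitude sqrt(2)*I/2 in the final state.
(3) The observable XZ averages to 1.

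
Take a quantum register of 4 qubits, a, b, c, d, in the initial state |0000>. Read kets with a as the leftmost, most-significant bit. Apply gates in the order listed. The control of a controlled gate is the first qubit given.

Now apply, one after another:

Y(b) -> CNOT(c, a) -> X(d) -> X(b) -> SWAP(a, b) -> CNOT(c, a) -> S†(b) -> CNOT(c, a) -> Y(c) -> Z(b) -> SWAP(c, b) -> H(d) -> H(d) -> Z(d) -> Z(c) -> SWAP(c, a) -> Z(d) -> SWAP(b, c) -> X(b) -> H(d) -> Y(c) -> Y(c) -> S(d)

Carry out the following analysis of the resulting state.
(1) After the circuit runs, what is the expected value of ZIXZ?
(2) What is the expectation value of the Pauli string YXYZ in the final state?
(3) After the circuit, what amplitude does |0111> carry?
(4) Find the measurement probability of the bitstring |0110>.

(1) The observable ZIXZ averages to 0.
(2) The expectation value of YXYZ is 0.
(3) The final state's coefficient on |0111> equals sqrt(2)*I/2.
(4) The probability of measuring |0110> is 1/2.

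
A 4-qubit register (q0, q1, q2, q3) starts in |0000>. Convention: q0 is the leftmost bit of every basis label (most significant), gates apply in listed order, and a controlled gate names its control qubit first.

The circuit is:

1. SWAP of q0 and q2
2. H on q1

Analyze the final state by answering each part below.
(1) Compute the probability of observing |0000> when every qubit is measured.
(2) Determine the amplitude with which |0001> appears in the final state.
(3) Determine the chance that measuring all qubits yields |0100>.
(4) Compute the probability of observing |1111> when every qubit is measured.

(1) The probability of measuring |0000> is 1/2.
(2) |0001> carries amplitude 0 in the final state.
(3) Outcome |0100> occurs with probability 1/2.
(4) Outcome |1111> occurs with probability 0.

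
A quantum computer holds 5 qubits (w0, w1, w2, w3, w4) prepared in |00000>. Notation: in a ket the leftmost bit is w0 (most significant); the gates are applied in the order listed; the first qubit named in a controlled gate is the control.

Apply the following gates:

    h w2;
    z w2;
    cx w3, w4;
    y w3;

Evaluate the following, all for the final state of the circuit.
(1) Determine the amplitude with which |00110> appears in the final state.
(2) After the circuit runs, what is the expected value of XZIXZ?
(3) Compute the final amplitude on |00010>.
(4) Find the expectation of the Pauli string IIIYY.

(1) |00110> carries amplitude -sqrt(2)*I/2 in the final state.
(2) In the final state, XZIXZ has expectation 0.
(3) The final state's coefficient on |00010> equals sqrt(2)*I/2.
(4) In the final state, IIIYY has expectation 0.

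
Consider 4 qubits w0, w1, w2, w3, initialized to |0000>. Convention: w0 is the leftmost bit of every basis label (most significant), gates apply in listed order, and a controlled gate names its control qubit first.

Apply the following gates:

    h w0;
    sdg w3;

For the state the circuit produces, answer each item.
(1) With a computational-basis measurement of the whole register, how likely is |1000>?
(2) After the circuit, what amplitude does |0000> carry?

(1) A full measurement returns |1000> with probability 1/2.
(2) The final state's coefficient on |0000> equals sqrt(2)/2.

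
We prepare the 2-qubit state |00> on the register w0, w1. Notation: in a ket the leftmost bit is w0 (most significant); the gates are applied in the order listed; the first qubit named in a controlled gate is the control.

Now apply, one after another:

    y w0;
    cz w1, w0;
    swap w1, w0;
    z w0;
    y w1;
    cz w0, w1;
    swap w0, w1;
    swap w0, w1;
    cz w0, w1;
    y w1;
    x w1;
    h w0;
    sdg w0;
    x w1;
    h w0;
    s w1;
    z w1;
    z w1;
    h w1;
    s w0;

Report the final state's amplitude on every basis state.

After the circuit, the state carries amplitude sqrt(2)*(-1 + I)/4 on |00>, sqrt(2)*(1 - I)/4 on |01>, sqrt(2)*(1 - I)/4 on |10>, sqrt(2)*(-1 + I)/4 on |11>. Key observation: the block from step 5 through step 10 cancels to the identity and can be dropped.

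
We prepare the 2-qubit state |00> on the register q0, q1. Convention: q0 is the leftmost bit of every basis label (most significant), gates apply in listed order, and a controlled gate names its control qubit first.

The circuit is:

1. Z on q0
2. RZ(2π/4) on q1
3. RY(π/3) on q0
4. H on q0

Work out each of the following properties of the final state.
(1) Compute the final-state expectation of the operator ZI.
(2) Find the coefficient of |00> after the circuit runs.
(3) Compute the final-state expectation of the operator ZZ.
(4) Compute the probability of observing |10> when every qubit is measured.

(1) The expectation value of ZI is sqrt(3)/2.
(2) The amplitude on |00> is (-sqrt(6) - sqrt(2))*exp(3*I*pi/4)/4.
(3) In the final state, ZZ has expectation sqrt(3)/2.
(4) The probability of measuring |10> is 1/2 - sqrt(3)/4.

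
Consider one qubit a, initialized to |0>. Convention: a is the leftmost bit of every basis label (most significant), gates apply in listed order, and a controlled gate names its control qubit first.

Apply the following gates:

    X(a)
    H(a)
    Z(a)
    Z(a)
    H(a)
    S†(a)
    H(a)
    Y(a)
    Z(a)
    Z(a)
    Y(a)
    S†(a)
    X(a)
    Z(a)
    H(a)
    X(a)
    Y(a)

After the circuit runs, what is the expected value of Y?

The observable Y averages to 1. Key observation: gates 2-5 undo each other exactly, leaving only the rest of the circuit to track.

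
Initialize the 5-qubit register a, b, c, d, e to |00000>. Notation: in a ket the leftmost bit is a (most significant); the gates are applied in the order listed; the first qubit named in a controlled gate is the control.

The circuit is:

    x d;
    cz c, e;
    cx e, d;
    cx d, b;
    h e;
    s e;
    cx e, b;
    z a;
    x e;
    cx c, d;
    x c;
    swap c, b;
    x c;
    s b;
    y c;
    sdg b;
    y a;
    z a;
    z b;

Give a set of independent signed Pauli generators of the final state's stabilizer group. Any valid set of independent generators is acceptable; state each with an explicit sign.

The stabilizer group can be generated by +IIXIY, -ZIIII, -IZIII, +IIZIZ, -IIIZI, among other valid generating sets.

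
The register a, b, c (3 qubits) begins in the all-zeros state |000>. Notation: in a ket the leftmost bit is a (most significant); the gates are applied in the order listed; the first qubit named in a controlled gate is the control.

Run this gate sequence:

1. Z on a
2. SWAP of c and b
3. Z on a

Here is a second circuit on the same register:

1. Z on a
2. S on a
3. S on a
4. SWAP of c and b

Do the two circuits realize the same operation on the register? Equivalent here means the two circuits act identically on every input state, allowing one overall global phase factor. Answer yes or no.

Yes — the two circuits implement the same unitary up to a global phase.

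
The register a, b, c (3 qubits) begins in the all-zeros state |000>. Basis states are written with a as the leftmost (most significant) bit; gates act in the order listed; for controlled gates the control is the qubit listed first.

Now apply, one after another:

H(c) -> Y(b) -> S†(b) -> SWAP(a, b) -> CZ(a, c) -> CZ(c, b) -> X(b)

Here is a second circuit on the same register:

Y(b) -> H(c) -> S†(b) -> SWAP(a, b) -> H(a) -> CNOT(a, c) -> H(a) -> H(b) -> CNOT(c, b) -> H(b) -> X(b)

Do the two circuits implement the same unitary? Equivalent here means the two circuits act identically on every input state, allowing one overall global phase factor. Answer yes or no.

No: there is an input state on which the two circuits produce genuinely different outputs (not merely differing by a phase).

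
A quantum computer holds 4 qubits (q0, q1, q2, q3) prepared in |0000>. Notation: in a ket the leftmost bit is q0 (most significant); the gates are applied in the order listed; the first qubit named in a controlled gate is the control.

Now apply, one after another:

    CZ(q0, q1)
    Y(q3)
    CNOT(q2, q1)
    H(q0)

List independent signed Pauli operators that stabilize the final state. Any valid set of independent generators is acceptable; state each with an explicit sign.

The stabilizer group can be generated by +XIII, +IZII, +IIZI, -IIIZ, among other valid generating sets.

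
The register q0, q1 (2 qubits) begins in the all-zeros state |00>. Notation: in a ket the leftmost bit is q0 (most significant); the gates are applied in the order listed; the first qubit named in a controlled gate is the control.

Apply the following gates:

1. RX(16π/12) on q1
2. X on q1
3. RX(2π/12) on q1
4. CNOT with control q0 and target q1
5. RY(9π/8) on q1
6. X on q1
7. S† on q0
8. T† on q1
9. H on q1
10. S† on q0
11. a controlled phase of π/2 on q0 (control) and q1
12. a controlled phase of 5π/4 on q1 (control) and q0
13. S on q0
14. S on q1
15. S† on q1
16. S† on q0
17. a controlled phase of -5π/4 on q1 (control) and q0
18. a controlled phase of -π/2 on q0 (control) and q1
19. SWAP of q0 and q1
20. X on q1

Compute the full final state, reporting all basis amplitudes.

After the circuit, the state carries amplitude 0 on |00>, cos(7*pi/16)/2 - I*sin(7*pi/16)/2 + exp(-I*pi/4)*sin(7*pi/16)/2 + I*exp(-I*pi/4)*cos(7*pi/16)/2 on |01>, 0 on |10>, cos(7*pi/16)/2 - I*sin(7*pi/16)/2 - I*exp(-I*pi/4)*cos(7*pi/16)/2 - exp(-I*pi/4)*sin(7*pi/16)/2 on |11>. Key observation: the block from step 11 through step 18 cancels to the identity and can be dropped.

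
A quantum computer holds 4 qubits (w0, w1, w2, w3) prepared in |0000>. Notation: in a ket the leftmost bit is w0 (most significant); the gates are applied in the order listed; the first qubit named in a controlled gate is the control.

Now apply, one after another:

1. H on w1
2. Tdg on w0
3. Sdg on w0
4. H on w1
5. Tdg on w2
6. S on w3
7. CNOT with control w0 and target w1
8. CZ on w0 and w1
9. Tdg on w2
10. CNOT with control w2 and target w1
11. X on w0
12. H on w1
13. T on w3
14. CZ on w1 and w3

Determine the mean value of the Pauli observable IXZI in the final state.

In the final state, IXZI has expectation 1.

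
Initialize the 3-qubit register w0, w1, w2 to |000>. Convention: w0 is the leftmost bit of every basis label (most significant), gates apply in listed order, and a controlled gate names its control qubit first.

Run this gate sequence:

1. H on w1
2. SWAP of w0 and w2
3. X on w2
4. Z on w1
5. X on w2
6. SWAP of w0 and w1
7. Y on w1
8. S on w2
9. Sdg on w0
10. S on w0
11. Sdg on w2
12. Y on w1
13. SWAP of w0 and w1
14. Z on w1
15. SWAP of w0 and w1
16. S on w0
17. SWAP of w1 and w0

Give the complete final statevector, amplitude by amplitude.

The resulting statevector has amplitude sqrt(2)/2 on |000>, sqrt(2)*I/2 on |010>, and 0 on every other basis state. Key observation: the block from step 6 through step 13 cancels to the identity and can be dropped.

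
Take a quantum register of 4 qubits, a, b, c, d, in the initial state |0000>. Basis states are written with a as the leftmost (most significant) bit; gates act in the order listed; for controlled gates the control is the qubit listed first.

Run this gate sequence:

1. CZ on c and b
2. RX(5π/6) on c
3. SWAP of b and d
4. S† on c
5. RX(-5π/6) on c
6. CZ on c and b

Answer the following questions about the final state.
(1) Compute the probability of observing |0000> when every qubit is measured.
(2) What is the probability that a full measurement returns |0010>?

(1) A full measurement returns |0000> with probability 7/8.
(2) The probability of measuring |0010> is 1/8.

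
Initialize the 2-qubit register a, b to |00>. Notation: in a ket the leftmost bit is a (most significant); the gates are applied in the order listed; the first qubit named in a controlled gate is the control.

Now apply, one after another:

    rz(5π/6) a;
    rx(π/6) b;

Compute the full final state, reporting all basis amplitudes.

After the circuit, the state carries amplitude (-sqrt(6) - sqrt(2))*exp(7*I*pi/12)/4 on |00>, (-sqrt(6) + sqrt(2))*exp(I*pi/12)/4 on |01>, 0 on |10>, 0 on |11>.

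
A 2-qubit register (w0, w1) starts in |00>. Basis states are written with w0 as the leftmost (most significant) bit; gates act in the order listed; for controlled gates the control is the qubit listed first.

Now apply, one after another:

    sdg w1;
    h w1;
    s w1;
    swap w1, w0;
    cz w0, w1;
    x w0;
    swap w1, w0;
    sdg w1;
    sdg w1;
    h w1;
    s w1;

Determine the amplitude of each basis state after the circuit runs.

After the circuit, the state carries amplitude -1/2 + I/2 on |00>, -1/2 + I/2 on |01>, 0 on |10>, 0 on |11>.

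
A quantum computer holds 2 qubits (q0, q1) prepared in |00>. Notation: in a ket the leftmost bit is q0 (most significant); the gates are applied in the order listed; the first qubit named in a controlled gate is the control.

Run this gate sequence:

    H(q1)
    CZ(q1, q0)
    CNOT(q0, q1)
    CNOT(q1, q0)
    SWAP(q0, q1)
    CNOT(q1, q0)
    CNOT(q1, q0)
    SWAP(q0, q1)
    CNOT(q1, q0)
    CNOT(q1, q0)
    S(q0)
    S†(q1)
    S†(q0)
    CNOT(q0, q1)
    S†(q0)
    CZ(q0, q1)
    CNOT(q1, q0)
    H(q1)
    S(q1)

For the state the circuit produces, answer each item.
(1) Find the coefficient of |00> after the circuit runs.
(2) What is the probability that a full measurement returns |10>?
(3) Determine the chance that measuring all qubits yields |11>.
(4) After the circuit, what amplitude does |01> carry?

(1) The amplitude on |00> is 1/2. Key observation: steps 4-9 multiply out to the identity, so the circuit reduces to the remaining gates.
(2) Outcome |10> occurs with probability 1/4.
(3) A full measurement returns |11> with probability 1/4.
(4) |01> carries amplitude I/2 in the final state.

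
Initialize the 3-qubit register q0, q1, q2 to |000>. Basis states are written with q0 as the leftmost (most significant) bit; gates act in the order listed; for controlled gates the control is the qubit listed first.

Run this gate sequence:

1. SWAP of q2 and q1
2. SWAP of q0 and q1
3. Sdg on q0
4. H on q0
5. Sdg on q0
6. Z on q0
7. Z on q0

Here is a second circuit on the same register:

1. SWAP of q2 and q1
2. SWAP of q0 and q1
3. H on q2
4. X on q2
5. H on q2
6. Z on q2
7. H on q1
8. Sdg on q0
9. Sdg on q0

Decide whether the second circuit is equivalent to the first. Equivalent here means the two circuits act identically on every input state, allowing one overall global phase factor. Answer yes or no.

No, they are not equivalent — no single phase factor reconciles the two unitaries.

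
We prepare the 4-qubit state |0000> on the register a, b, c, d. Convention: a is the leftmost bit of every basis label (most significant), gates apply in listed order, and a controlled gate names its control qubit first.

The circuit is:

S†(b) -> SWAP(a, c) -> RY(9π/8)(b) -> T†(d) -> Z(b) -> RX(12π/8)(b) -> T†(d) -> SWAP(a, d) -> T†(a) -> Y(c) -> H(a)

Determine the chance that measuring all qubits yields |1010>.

Outcome |1010> occurs with probability 1/4.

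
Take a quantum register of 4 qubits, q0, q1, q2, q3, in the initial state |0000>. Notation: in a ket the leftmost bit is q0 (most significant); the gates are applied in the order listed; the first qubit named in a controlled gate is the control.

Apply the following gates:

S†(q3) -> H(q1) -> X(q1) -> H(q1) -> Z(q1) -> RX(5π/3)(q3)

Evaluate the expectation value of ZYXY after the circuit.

The expectation value of ZYXY is 0. Key observation: gates 2-5 undo each other exactly, leaving only the rest of the circuit to track.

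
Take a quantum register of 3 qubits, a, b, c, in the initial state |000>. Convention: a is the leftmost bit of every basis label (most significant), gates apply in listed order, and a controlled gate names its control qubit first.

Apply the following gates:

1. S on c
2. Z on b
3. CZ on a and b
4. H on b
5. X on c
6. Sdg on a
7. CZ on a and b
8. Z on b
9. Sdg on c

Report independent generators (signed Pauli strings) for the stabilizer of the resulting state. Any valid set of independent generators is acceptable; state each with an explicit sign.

The final state is stabilized by the group generated by -IXI, +ZII, -IIZ; other independent generating sets are equally valid.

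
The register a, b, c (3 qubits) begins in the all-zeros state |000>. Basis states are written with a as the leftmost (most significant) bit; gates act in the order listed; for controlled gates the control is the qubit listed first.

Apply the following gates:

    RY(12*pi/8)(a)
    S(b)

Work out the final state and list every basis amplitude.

After the circuit, the state carries amplitude -sqrt(2)/2 on |000>, sqrt(2)/2 on |100>, and 0 on every other basis state.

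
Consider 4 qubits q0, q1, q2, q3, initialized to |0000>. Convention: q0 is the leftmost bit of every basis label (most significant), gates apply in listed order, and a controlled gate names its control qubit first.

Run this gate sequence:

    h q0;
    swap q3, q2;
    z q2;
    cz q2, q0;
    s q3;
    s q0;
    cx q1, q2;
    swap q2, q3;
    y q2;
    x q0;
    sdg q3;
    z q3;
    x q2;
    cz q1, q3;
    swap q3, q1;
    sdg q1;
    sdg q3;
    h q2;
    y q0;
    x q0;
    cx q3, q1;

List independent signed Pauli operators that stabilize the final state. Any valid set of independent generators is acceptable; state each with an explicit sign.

The stabilizer group can be generated by +YIII, +IIXI, +IZII, +IIIZ, among other valid generating sets.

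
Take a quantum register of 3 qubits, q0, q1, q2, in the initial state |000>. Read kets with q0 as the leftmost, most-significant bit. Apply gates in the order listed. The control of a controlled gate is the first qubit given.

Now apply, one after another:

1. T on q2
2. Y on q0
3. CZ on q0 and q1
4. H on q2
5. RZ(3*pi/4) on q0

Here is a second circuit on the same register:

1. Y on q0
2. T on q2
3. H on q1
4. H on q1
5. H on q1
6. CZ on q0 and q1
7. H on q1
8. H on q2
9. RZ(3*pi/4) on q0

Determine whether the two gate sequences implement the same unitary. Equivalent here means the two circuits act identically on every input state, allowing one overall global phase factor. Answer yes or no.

No — the two circuits implement different unitaries, even allowing a global phase.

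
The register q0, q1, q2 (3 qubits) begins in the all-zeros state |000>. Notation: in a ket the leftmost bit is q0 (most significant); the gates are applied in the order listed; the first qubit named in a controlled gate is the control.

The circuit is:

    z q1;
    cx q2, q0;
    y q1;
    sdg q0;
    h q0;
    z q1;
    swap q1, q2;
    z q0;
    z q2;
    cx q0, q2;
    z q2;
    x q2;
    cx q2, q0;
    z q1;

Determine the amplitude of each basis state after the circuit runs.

The final amplitudes are -sqrt(2)*I/2 on |000>, -sqrt(2)*I/2 on |001>, and 0 on every other basis state.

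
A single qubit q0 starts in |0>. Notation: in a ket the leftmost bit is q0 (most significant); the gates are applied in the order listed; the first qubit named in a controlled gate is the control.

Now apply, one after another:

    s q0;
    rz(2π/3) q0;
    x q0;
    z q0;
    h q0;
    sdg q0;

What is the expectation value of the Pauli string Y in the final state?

The observable Y averages to 1.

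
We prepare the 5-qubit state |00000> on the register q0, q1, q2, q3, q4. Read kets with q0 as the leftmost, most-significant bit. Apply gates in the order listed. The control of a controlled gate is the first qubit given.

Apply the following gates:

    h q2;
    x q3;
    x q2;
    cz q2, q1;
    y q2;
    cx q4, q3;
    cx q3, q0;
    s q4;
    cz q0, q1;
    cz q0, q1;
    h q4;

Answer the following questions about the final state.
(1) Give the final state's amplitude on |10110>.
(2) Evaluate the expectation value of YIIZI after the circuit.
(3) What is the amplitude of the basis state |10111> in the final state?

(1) The final state's coefficient on |10110> equals I/2. Key observation: steps 9-10 multiply out to the identity, so the circuit reduces to the remaining gates.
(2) The expectation value of YIIZI is 0.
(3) The final state's coefficient on |10111> equals I/2.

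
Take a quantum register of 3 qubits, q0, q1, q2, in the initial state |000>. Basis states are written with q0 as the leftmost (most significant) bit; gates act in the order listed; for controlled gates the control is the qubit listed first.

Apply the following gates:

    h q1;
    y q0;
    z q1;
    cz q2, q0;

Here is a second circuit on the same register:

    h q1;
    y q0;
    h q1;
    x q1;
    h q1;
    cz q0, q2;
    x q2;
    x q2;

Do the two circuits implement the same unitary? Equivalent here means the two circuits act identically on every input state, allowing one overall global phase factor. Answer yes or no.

Yes — the two circuits implement the same unitary up to a global phase.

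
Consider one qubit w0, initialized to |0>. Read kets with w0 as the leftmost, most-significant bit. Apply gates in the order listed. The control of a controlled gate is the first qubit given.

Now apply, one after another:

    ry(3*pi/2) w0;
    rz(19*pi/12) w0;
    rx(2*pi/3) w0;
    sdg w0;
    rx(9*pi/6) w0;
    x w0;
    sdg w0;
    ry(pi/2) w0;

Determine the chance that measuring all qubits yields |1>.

A full measurement returns |1> with probability -3*sqrt(2)/16 - sqrt(6)/16 + 1/2.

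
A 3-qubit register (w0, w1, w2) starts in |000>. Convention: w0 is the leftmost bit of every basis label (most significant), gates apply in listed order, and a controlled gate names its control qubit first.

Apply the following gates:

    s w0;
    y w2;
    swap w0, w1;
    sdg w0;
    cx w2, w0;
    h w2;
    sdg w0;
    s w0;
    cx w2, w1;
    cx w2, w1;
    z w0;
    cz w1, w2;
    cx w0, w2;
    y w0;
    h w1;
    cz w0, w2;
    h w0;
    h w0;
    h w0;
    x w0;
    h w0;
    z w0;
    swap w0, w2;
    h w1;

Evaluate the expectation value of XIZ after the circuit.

The observable XIZ averages to -1. Key observation: gates 19-22 undo each other exactly, leaving only the rest of the circuit to track.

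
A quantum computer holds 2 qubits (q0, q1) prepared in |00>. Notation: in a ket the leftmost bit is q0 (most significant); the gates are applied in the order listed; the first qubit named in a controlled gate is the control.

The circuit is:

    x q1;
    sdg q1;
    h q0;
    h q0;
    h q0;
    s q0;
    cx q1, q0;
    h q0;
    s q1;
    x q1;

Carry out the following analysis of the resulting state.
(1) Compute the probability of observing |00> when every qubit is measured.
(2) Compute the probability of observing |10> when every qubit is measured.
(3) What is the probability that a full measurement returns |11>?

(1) Outcome |00> occurs with probability 1/2.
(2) A full measurement returns |10> with probability 1/2.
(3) A full measurement returns |11> with probability 0.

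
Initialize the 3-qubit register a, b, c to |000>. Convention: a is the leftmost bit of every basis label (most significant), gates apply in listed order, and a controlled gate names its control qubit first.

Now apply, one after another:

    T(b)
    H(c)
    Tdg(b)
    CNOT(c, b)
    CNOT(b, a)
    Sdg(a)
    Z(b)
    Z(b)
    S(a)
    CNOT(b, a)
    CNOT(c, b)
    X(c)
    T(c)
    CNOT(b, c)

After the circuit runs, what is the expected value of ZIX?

The expectation value of ZIX is sqrt(2)/2.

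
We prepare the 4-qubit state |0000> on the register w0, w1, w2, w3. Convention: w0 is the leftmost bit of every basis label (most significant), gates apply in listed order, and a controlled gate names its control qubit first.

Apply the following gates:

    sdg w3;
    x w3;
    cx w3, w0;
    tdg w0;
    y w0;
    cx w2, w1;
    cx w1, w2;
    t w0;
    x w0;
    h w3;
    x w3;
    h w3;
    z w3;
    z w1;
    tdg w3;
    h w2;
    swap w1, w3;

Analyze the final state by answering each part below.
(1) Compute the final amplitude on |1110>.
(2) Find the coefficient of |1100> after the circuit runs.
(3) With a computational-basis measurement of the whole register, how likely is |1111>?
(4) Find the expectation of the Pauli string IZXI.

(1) The amplitude on |1110> is -sqrt(2)/2. Key observation: the block from step 10 through step 13 cancels to the identity and can be dropped.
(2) The amplitude on |1100> is -sqrt(2)/2.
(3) A full measurement returns |1111> with probability 0.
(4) In the final state, IZXI has expectation -1.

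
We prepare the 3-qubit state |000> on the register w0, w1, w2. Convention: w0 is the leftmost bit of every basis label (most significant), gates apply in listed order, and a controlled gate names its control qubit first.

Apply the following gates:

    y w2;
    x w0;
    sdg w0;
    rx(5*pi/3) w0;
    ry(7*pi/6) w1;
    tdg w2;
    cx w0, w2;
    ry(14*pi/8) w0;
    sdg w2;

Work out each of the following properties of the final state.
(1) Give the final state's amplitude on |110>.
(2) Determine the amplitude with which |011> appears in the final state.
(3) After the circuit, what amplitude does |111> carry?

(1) |110> carries amplitude (-3*sqrt(2) - sqrt(6))*sqrt(sqrt(2) + 2)*exp(3*I*pi/4)/16 in the final state.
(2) |011> carries amplitude sqrt(sqrt(2) + 2)*(-sqrt(6) - sqrt(2))*exp(3*I*pi/4)/16 in the final state.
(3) The amplitude on |111> is sqrt(2 - sqrt(2))*(sqrt(2) + sqrt(6))*exp(3*I*pi/4)/16.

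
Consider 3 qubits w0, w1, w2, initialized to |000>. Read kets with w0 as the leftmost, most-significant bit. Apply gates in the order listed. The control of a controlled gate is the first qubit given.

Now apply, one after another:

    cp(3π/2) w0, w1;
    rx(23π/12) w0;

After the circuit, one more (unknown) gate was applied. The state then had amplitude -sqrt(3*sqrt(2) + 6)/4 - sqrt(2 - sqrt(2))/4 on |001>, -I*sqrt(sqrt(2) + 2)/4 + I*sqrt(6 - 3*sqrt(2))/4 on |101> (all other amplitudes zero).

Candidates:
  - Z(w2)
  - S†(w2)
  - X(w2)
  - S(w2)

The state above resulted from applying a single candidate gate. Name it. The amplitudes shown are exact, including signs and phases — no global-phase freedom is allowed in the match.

The unique candidate consistent with the amplitudes is X(w2).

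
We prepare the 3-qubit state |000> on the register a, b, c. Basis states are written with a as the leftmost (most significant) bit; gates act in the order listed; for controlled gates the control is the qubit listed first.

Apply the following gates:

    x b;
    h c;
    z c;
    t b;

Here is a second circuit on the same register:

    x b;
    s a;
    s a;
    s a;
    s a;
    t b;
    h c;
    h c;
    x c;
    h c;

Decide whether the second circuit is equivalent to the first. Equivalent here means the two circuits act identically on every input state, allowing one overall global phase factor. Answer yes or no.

Yes: on every input state the two circuits agree up to one overall phase factor.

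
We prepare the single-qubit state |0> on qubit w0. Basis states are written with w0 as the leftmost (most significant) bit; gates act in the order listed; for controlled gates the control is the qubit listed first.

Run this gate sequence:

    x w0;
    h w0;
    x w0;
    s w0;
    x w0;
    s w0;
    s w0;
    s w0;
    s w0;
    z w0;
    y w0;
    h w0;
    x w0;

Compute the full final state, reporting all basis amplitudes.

The resulting statevector has amplitude 1/2 - I/2 on |0>, -1/2 - I/2 on |1>.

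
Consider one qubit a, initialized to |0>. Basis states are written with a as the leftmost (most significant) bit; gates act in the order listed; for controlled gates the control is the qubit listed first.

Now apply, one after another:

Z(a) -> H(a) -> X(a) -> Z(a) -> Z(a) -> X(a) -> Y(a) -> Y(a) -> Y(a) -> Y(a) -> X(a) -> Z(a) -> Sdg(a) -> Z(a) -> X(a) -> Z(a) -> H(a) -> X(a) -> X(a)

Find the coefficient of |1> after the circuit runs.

The amplitude on |1> is 1/2 - I/2. Key observation: gates 5-12 undo each other exactly, leaving only the rest of the circuit to track.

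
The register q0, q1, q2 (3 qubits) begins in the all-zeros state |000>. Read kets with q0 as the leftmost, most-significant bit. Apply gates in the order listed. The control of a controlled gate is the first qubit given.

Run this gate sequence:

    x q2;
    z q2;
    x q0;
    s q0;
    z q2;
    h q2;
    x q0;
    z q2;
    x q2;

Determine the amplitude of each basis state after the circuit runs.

After the circuit, the state carries amplitude sqrt(2)*I/2 on |000>, sqrt(2)*I/2 on |001>, and 0 on every other basis state.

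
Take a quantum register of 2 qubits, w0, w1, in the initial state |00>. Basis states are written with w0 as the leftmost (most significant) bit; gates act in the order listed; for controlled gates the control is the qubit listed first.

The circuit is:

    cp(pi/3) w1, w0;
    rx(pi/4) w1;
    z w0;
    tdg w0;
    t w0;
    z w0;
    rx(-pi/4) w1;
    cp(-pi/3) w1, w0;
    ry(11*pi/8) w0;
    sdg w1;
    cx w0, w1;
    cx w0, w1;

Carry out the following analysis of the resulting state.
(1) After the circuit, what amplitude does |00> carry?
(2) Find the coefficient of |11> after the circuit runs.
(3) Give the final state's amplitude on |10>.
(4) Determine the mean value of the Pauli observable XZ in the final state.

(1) The amplitude on |00> is -cos(5*pi/16).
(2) The amplitude on |11> is 0.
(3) The amplitude on |10> is sin(5*pi/16).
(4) The expectation value of XZ is -sqrt(sqrt(2) + 2)/2.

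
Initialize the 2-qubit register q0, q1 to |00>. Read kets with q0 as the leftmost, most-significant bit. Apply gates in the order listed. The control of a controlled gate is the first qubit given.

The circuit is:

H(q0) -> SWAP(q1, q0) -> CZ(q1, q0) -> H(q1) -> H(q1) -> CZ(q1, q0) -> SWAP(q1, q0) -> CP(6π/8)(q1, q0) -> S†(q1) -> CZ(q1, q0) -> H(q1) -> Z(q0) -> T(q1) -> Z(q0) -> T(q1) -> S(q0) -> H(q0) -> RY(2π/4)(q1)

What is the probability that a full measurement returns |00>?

A full measurement returns |00> with probability 1/4.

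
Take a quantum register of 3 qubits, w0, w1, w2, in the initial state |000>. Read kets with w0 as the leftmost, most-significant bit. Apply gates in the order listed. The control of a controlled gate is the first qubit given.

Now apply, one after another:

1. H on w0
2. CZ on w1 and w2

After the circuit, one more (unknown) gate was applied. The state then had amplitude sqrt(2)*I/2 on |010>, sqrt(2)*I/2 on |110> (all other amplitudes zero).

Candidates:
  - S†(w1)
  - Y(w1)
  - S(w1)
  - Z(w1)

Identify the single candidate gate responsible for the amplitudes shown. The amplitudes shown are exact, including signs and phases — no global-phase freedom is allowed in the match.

It was Y(w1) that produced the state shown.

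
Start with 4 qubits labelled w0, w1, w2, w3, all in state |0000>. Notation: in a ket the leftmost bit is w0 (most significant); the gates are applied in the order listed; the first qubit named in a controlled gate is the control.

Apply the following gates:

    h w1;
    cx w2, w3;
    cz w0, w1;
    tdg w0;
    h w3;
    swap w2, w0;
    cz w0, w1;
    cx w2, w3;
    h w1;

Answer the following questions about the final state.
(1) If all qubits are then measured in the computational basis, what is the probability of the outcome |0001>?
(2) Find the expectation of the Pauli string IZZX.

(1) The probability of measuring |0001> is 1/2.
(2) In the final state, IZZX has expectation 1.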